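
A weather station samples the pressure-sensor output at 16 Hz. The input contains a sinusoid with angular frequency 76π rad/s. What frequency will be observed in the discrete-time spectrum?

ω = 76π rad/s → f = ω/(2π) = 38 Hz.
38 Hz mod fs = 6 Hz.
6 Hz ≤ fs/2 = 8 Hz, appears at 6 Hz.

6 Hz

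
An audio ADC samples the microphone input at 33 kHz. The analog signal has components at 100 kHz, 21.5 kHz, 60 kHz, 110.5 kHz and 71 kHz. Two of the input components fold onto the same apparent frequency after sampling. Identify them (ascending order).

21.5 kHz, 110.5 kHz

fs/2 = 16.5 kHz.
100 kHz mod fs = 1 kHz.
1 kHz ≤ fs/2 = 16.5 kHz, appears at 1 kHz.
21.5 kHz > fs/2 = 16.5 kHz, folds to fs − 21.5 kHz = 11.5 kHz.
60 kHz mod fs = 27 kHz.
27 kHz > fs/2 = 16.5 kHz, folds to fs − 27 kHz = 6 kHz.
110.5 kHz mod fs = 11.5 kHz.
11.5 kHz ≤ fs/2 = 16.5 kHz, appears at 11.5 kHz.
71 kHz mod fs = 5 kHz.
5 kHz ≤ fs/2 = 16.5 kHz, appears at 5 kHz.
21.5 kHz and 110.5 kHz both map to 11.5 kHz.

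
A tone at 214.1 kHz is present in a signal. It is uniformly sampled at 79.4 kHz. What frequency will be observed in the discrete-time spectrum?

24.1 kHz

214.1 kHz mod fs = 55.3 kHz.
55.3 kHz > fs/2 = 39.7 kHz, folds to fs − 55.3 kHz = 24.1 kHz.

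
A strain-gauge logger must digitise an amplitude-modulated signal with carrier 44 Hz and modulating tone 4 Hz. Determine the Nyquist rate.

96 Hz

AM sidebands sit at fc ± fm = 40 Hz and 48 Hz.
Highest-frequency component: 48 Hz.
Nyquist rate = 2 × 48 Hz = 96 Hz.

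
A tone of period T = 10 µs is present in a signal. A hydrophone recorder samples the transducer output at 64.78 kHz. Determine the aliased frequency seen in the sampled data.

T = 10 µs → f = 1/T = 100 kHz.
100 kHz mod fs = 35.22 kHz.
35.22 kHz > fs/2 = 32.39 kHz, folds to fs − 35.22 kHz = 29.56 kHz.

29.56 kHz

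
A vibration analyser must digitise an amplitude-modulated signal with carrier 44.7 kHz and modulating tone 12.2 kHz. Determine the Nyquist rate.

AM sidebands sit at fc ± fm = 32.5 kHz and 56.9 kHz.
Highest-frequency component: 56.9 kHz.
Nyquist rate = 2 × 56.9 kHz = 113.8 kHz.

113.8 kHz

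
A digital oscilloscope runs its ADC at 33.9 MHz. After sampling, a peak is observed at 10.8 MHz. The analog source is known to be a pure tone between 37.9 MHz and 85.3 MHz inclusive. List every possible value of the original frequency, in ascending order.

Frequencies that alias to 10.8 MHz are k·fs ± 10.8 MHz for integer k ≥ 0.
k=0: 10.8 MHz.
k=1: 23.1 MHz, 44.7 MHz.
k=2: 57 MHz, 78.6 MHz.
k=3: 90.9 MHz, 112.5 MHz.
Within [37.9 MHz, 85.3 MHz]: 44.7 MHz, 57 MHz, 78.6 MHz.

44.7 MHz, 57 MHz, 78.6 MHz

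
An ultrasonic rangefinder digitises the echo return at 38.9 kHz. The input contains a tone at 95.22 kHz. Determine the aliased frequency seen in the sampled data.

95.22 kHz mod fs = 17.42 kHz.
17.42 kHz ≤ fs/2 = 19.45 kHz, appears at 17.42 kHz.

17.42 kHz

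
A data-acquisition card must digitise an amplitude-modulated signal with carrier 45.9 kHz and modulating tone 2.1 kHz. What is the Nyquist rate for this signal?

AM sidebands sit at fc ± fm = 43.8 kHz and 48 kHz.
Highest-frequency component: 48 kHz.
Nyquist rate = 2 × 48 kHz = 96 kHz.

96 kHz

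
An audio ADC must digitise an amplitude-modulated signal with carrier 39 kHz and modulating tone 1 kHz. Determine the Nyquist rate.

80 kHz

AM sidebands sit at fc ± fm = 38 kHz and 40 kHz.
Highest-frequency component: 40 kHz.
Nyquist rate = 2 × 40 kHz = 80 kHz.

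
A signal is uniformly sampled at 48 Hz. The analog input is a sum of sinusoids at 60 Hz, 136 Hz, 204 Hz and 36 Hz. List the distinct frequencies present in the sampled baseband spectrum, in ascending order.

fs/2 = 24 Hz.
60 Hz mod fs = 12 Hz.
12 Hz ≤ fs/2 = 24 Hz, appears at 12 Hz.
136 Hz mod fs = 40 Hz.
40 Hz > fs/2 = 24 Hz, folds to fs − 40 Hz = 8 Hz.
204 Hz mod fs = 12 Hz.
12 Hz ≤ fs/2 = 24 Hz, appears at 12 Hz.
36 Hz > fs/2 = 24 Hz, folds to fs − 36 Hz = 12 Hz.
Distinct values: {8 Hz, 12 Hz}.

8 Hz, 12 Hz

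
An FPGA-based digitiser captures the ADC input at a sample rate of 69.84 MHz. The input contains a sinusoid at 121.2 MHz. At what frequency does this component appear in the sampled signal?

18.48 MHz

121.2 MHz mod fs = 51.36 MHz.
51.36 MHz > fs/2 = 34.92 MHz, folds to fs − 51.36 MHz = 18.48 MHz.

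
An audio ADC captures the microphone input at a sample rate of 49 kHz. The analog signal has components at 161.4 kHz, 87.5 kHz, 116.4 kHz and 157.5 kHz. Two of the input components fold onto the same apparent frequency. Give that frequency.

fs/2 = 24.5 kHz.
161.4 kHz mod fs = 14.4 kHz.
14.4 kHz ≤ fs/2 = 24.5 kHz, appears at 14.4 kHz.
87.5 kHz mod fs = 38.5 kHz.
38.5 kHz > fs/2 = 24.5 kHz, folds to fs − 38.5 kHz = 10.5 kHz.
116.4 kHz mod fs = 18.4 kHz.
18.4 kHz ≤ fs/2 = 24.5 kHz, appears at 18.4 kHz.
157.5 kHz mod fs = 10.5 kHz.
10.5 kHz ≤ fs/2 = 24.5 kHz, appears at 10.5 kHz.
87.5 kHz and 157.5 kHz both map to 10.5 kHz.

10.5 kHz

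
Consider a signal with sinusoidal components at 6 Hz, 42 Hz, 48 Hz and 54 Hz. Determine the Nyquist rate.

Highest-frequency component: 54 Hz.
Nyquist rate = 2 × 54 Hz = 108 Hz.

108 Hz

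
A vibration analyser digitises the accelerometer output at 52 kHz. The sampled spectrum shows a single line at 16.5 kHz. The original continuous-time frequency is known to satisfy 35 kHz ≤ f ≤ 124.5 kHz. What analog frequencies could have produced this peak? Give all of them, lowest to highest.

35.5 kHz, 68.5 kHz, 87.5 kHz, 120.5 kHz

Frequencies that alias to 16.5 kHz are k·fs ± 16.5 kHz for integer k ≥ 0.
k=0: 16.5 kHz.
k=1: 35.5 kHz, 68.5 kHz.
k=2: 87.5 kHz, 120.5 kHz.
k=3: 139.5 kHz, 172.5 kHz.
Within [35 kHz, 124.5 kHz]: 35.5 kHz, 68.5 kHz, 87.5 kHz, 120.5 kHz.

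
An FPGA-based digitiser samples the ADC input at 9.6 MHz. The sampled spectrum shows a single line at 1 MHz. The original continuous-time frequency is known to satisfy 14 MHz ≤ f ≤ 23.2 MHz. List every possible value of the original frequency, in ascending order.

Frequencies that alias to 1 MHz are k·fs ± 1 MHz for integer k ≥ 0.
k=0: 1 MHz.
k=1: 8.6 MHz, 10.6 MHz.
k=2: 18.2 MHz, 20.2 MHz.
k=3: 27.8 MHz, 29.8 MHz.
Within [14 MHz, 23.2 MHz]: 18.2 MHz, 20.2 MHz.

18.2 MHz, 20.2 MHz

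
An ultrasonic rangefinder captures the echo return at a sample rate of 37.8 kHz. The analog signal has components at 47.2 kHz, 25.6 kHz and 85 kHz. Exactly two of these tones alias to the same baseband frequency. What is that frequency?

9.4 kHz

fs/2 = 18.9 kHz.
47.2 kHz mod fs = 9.4 kHz.
9.4 kHz ≤ fs/2 = 18.9 kHz, appears at 9.4 kHz.
25.6 kHz > fs/2 = 18.9 kHz, folds to fs − 25.6 kHz = 12.2 kHz.
85 kHz mod fs = 9.4 kHz.
9.4 kHz ≤ fs/2 = 18.9 kHz, appears at 9.4 kHz.
47.2 kHz and 85 kHz both map to 9.4 kHz.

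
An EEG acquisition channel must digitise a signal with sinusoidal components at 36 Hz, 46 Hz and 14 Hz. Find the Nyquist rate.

Highest-frequency component: 46 Hz.
Nyquist rate = 2 × 46 Hz = 92 Hz.

92 Hz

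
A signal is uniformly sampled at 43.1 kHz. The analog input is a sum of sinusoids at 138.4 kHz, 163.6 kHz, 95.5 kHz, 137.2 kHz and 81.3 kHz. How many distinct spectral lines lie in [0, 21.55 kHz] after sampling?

5

fs/2 = 21.55 kHz.
138.4 kHz mod fs = 9.1 kHz.
9.1 kHz ≤ fs/2 = 21.55 kHz, appears at 9.1 kHz.
163.6 kHz mod fs = 34.3 kHz.
34.3 kHz > fs/2 = 21.55 kHz, folds to fs − 34.3 kHz = 8.8 kHz.
95.5 kHz mod fs = 9.3 kHz.
9.3 kHz ≤ fs/2 = 21.55 kHz, appears at 9.3 kHz.
137.2 kHz mod fs = 7.9 kHz.
7.9 kHz ≤ fs/2 = 21.55 kHz, appears at 7.9 kHz.
81.3 kHz mod fs = 38.2 kHz.
38.2 kHz > fs/2 = 21.55 kHz, folds to fs − 38.2 kHz = 4.9 kHz.
Distinct values: {4.9 kHz, 7.9 kHz, 8.8 kHz, 9.1 kHz, 9.3 kHz} → 5.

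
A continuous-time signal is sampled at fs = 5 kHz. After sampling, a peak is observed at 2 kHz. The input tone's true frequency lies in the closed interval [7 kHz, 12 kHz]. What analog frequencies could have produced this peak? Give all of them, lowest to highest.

7 kHz, 8 kHz, 12 kHz

Frequencies that alias to 2 kHz are k·fs ± 2 kHz for integer k ≥ 0.
k=0: 2 kHz.
k=1: 3 kHz, 7 kHz.
k=2: 8 kHz, 12 kHz.
k=3: 13 kHz, 17 kHz.
Within [7 kHz, 12 kHz]: 7 kHz, 8 kHz, 12 kHz.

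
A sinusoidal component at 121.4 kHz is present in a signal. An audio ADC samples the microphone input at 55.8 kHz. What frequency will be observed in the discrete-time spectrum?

9.8 kHz

121.4 kHz mod fs = 9.8 kHz.
9.8 kHz ≤ fs/2 = 27.9 kHz, appears at 9.8 kHz.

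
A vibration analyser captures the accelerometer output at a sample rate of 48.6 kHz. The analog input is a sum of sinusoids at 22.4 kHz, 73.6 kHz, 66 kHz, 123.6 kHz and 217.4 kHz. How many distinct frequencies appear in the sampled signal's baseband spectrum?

fs/2 = 24.3 kHz.
22.4 kHz ≤ fs/2 = 24.3 kHz, passes unchanged.
73.6 kHz mod fs = 25 kHz.
25 kHz > fs/2 = 24.3 kHz, folds to fs − 25 kHz = 23.6 kHz.
66 kHz mod fs = 17.4 kHz.
17.4 kHz ≤ fs/2 = 24.3 kHz, appears at 17.4 kHz.
123.6 kHz mod fs = 26.4 kHz.
26.4 kHz > fs/2 = 24.3 kHz, folds to fs − 26.4 kHz = 22.2 kHz.
217.4 kHz mod fs = 23 kHz.
23 kHz ≤ fs/2 = 24.3 kHz, appears at 23 kHz.
Distinct values: {17.4 kHz, 22.2 kHz, 22.4 kHz, 23 kHz, 23.6 kHz} → 5.

5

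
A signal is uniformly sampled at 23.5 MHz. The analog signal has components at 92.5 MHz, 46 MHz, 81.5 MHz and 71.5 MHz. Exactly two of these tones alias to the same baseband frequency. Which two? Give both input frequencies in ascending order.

fs/2 = 11.75 MHz.
92.5 MHz mod fs = 22 MHz.
22 MHz > fs/2 = 11.75 MHz, folds to fs − 22 MHz = 1.5 MHz.
46 MHz mod fs = 22.5 MHz.
22.5 MHz > fs/2 = 11.75 MHz, folds to fs − 22.5 MHz = 1 MHz.
81.5 MHz mod fs = 11 MHz.
11 MHz ≤ fs/2 = 11.75 MHz, appears at 11 MHz.
71.5 MHz mod fs = 1 MHz.
1 MHz ≤ fs/2 = 11.75 MHz, appears at 1 MHz.
46 MHz and 71.5 MHz both map to 1 MHz.

46 MHz, 71.5 MHz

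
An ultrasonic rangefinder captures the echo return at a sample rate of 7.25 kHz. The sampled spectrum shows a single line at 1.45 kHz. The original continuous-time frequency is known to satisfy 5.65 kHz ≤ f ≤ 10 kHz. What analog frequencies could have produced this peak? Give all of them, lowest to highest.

5.8 kHz, 8.7 kHz

Frequencies that alias to 1.45 kHz are k·fs ± 1.45 kHz for integer k ≥ 0.
k=0: 1.45 kHz.
k=1: 5.8 kHz, 8.7 kHz.
k=2: 13.05 kHz, 15.95 kHz.
Within [5.65 kHz, 10 kHz]: 5.8 kHz, 8.7 kHz.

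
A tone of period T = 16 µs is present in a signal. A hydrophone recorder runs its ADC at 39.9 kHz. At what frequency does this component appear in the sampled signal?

T = 16 µs → f = 1/T = 62.5 kHz.
62.5 kHz mod fs = 22.6 kHz.
22.6 kHz > fs/2 = 19.95 kHz, folds to fs − 22.6 kHz = 17.3 kHz.

17.3 kHz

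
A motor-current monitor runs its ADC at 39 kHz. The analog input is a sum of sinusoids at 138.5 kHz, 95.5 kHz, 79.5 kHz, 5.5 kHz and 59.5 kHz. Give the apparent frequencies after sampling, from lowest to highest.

fs/2 = 19.5 kHz.
138.5 kHz mod fs = 21.5 kHz.
21.5 kHz > fs/2 = 19.5 kHz, folds to fs − 21.5 kHz = 17.5 kHz.
95.5 kHz mod fs = 17.5 kHz.
17.5 kHz ≤ fs/2 = 19.5 kHz, appears at 17.5 kHz.
79.5 kHz mod fs = 1.5 kHz.
1.5 kHz ≤ fs/2 = 19.5 kHz, appears at 1.5 kHz.
5.5 kHz ≤ fs/2 = 19.5 kHz, passes unchanged.
59.5 kHz mod fs = 20.5 kHz.
20.5 kHz > fs/2 = 19.5 kHz, folds to fs − 20.5 kHz = 18.5 kHz.
Distinct values: {1.5 kHz, 5.5 kHz, 17.5 kHz, 18.5 kHz}.

1.5 kHz, 5.5 kHz, 17.5 kHz, 18.5 kHz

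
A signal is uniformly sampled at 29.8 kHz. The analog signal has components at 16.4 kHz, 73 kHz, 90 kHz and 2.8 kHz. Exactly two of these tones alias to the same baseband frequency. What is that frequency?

13.4 kHz

fs/2 = 14.9 kHz.
16.4 kHz > fs/2 = 14.9 kHz, folds to fs − 16.4 kHz = 13.4 kHz.
73 kHz mod fs = 13.4 kHz.
13.4 kHz ≤ fs/2 = 14.9 kHz, appears at 13.4 kHz.
90 kHz mod fs = 0.6 kHz.
0.6 kHz ≤ fs/2 = 14.9 kHz, appears at 0.6 kHz.
2.8 kHz ≤ fs/2 = 14.9 kHz, passes unchanged.
16.4 kHz and 73 kHz both map to 13.4 kHz.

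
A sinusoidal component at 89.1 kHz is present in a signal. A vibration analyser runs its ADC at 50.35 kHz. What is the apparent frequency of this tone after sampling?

11.6 kHz

89.1 kHz mod fs = 38.75 kHz.
38.75 kHz > fs/2 = 25.175 kHz, folds to fs − 38.75 kHz = 11.6 kHz.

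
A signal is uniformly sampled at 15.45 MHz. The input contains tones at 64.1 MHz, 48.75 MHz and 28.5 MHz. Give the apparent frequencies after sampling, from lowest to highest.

2.3 MHz, 2.4 MHz

fs/2 = 7.725 MHz.
64.1 MHz mod fs = 2.3 MHz.
2.3 MHz ≤ fs/2 = 7.725 MHz, appears at 2.3 MHz.
48.75 MHz mod fs = 2.4 MHz.
2.4 MHz ≤ fs/2 = 7.725 MHz, appears at 2.4 MHz.
28.5 MHz mod fs = 13.05 MHz.
13.05 MHz > fs/2 = 7.725 MHz, folds to fs − 13.05 MHz = 2.4 MHz.
Distinct values: {2.3 MHz, 2.4 MHz}.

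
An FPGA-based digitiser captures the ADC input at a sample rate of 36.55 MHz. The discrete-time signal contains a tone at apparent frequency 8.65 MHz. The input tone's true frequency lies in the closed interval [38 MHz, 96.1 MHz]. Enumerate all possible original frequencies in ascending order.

Frequencies that alias to 8.65 MHz are k·fs ± 8.65 MHz for integer k ≥ 0.
k=0: 8.65 MHz.
k=1: 27.9 MHz, 45.2 MHz.
k=2: 64.45 MHz, 81.75 MHz.
k=3: 101 MHz, 118.3 MHz.
Within [38 MHz, 96.1 MHz]: 45.2 MHz, 64.45 MHz, 81.75 MHz.

45.2 MHz, 64.45 MHz, 81.75 MHz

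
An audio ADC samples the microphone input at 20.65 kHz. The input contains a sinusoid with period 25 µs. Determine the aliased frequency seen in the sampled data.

T = 25 µs → f = 1/T = 40 kHz.
40 kHz mod fs = 19.35 kHz.
19.35 kHz > fs/2 = 10.325 kHz, folds to fs − 19.35 kHz = 1.3 kHz.

1.3 kHz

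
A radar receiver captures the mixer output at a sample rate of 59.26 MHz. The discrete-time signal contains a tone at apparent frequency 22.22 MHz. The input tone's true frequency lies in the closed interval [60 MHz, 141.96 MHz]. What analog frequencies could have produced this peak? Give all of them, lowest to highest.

81.48 MHz, 96.3 MHz, 140.74 MHz

Frequencies that alias to 22.22 MHz are k·fs ± 22.22 MHz for integer k ≥ 0.
k=0: 22.22 MHz.
k=1: 37.04 MHz, 81.48 MHz.
k=2: 96.3 MHz, 140.74 MHz.
k=3: 155.56 MHz, 200 MHz.
Within [60 MHz, 141.96 MHz]: 81.48 MHz, 96.3 MHz, 140.74 MHz.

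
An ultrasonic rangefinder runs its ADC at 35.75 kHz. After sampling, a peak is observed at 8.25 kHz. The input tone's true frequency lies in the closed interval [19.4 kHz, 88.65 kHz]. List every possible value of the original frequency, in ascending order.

Frequencies that alias to 8.25 kHz are k·fs ± 8.25 kHz for integer k ≥ 0.
k=0: 8.25 kHz.
k=1: 27.5 kHz, 44 kHz.
k=2: 63.25 kHz, 79.75 kHz.
k=3: 99 kHz, 115.5 kHz.
Within [19.4 kHz, 88.65 kHz]: 27.5 kHz, 44 kHz, 63.25 kHz, 79.75 kHz.

27.5 kHz, 44 kHz, 63.25 kHz, 79.75 kHz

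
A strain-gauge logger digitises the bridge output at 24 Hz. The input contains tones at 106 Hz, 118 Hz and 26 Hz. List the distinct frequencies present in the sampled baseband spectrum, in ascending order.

fs/2 = 12 Hz.
106 Hz mod fs = 10 Hz.
10 Hz ≤ fs/2 = 12 Hz, appears at 10 Hz.
118 Hz mod fs = 22 Hz.
22 Hz > fs/2 = 12 Hz, folds to fs − 22 Hz = 2 Hz.
26 Hz mod fs = 2 Hz.
2 Hz ≤ fs/2 = 12 Hz, appears at 2 Hz.
Distinct values: {2 Hz, 10 Hz}.

2 Hz, 10 Hz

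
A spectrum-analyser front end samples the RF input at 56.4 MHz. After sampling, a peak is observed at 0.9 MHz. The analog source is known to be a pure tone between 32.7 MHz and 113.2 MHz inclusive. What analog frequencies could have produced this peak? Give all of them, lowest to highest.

Frequencies that alias to 0.9 MHz are k·fs ± 0.9 MHz for integer k ≥ 0.
k=0: 0.9 MHz.
k=1: 55.5 MHz, 57.3 MHz.
k=2: 111.9 MHz, 113.7 MHz.
k=3: 168.3 MHz, 170.1 MHz.
Within [32.7 MHz, 113.2 MHz]: 55.5 MHz, 57.3 MHz, 111.9 MHz.

55.5 MHz, 57.3 MHz, 111.9 MHz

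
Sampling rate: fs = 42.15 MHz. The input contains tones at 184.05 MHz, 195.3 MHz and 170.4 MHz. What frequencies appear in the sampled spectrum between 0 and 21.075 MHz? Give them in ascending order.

fs/2 = 21.075 MHz.
184.05 MHz mod fs = 15.45 MHz.
15.45 MHz ≤ fs/2 = 21.075 MHz, appears at 15.45 MHz.
195.3 MHz mod fs = 26.7 MHz.
26.7 MHz > fs/2 = 21.075 MHz, folds to fs − 26.7 MHz = 15.45 MHz.
170.4 MHz mod fs = 1.8 MHz.
1.8 MHz ≤ fs/2 = 21.075 MHz, appears at 1.8 MHz.
Distinct values: {1.8 MHz, 15.45 MHz}.

1.8 MHz, 15.45 MHz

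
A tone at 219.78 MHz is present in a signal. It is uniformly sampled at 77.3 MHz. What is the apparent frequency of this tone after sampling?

219.78 MHz mod fs = 65.18 MHz.
65.18 MHz > fs/2 = 38.65 MHz, folds to fs − 65.18 MHz = 12.12 MHz.

12.12 MHz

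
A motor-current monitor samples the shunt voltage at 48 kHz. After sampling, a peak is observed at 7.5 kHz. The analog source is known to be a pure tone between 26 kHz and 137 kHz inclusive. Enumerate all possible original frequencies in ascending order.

40.5 kHz, 55.5 kHz, 88.5 kHz, 103.5 kHz, 136.5 kHz

Frequencies that alias to 7.5 kHz are k·fs ± 7.5 kHz for integer k ≥ 0.
k=0: 7.5 kHz.
k=1: 40.5 kHz, 55.5 kHz.
k=2: 88.5 kHz, 103.5 kHz.
k=3: 136.5 kHz, 151.5 kHz.
k=4: 184.5 kHz, 199.5 kHz.
Within [26 kHz, 137 kHz]: 40.5 kHz, 55.5 kHz, 88.5 kHz, 103.5 kHz, 136.5 kHz.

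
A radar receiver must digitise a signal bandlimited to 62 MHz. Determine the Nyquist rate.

Nyquist rate = 2 × 62 MHz = 124 MHz.

124 MHz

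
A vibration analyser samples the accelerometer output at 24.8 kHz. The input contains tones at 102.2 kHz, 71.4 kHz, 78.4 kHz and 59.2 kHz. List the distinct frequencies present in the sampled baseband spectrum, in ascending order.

3 kHz, 4 kHz, 9.6 kHz

fs/2 = 12.4 kHz.
102.2 kHz mod fs = 3 kHz.
3 kHz ≤ fs/2 = 12.4 kHz, appears at 3 kHz.
71.4 kHz mod fs = 21.8 kHz.
21.8 kHz > fs/2 = 12.4 kHz, folds to fs − 21.8 kHz = 3 kHz.
78.4 kHz mod fs = 4 kHz.
4 kHz ≤ fs/2 = 12.4 kHz, appears at 4 kHz.
59.2 kHz mod fs = 9.6 kHz.
9.6 kHz ≤ fs/2 = 12.4 kHz, appears at 9.6 kHz.
Distinct values: {3 kHz, 4 kHz, 9.6 kHz}.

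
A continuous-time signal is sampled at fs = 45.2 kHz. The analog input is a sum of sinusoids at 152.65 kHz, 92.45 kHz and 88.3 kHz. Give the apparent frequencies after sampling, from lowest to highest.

2.05 kHz, 2.1 kHz, 17.05 kHz

fs/2 = 22.6 kHz.
152.65 kHz mod fs = 17.05 kHz.
17.05 kHz ≤ fs/2 = 22.6 kHz, appears at 17.05 kHz.
92.45 kHz mod fs = 2.05 kHz.
2.05 kHz ≤ fs/2 = 22.6 kHz, appears at 2.05 kHz.
88.3 kHz mod fs = 43.1 kHz.
43.1 kHz > fs/2 = 22.6 kHz, folds to fs − 43.1 kHz = 2.1 kHz.
Distinct values: {2.05 kHz, 2.1 kHz, 17.05 kHz}.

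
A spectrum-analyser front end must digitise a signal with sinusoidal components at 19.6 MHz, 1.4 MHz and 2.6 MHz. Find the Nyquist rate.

Highest-frequency component: 19.6 MHz.
Nyquist rate = 2 × 19.6 MHz = 39.2 MHz.

39.2 MHz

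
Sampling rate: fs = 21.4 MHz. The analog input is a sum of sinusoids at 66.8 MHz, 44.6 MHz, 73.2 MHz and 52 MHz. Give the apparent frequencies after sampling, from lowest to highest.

fs/2 = 10.7 MHz.
66.8 MHz mod fs = 2.6 MHz.
2.6 MHz ≤ fs/2 = 10.7 MHz, appears at 2.6 MHz.
44.6 MHz mod fs = 1.8 MHz.
1.8 MHz ≤ fs/2 = 10.7 MHz, appears at 1.8 MHz.
73.2 MHz mod fs = 9 MHz.
9 MHz ≤ fs/2 = 10.7 MHz, appears at 9 MHz.
52 MHz mod fs = 9.2 MHz.
9.2 MHz ≤ fs/2 = 10.7 MHz, appears at 9.2 MHz.
Distinct values: {1.8 MHz, 2.6 MHz, 9 MHz, 9.2 MHz}.

1.8 MHz, 2.6 MHz, 9 MHz, 9.2 MHz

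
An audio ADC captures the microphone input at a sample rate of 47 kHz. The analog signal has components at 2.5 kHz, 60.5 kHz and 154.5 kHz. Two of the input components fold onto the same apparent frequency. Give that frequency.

fs/2 = 23.5 kHz.
2.5 kHz ≤ fs/2 = 23.5 kHz, passes unchanged.
60.5 kHz mod fs = 13.5 kHz.
13.5 kHz ≤ fs/2 = 23.5 kHz, appears at 13.5 kHz.
154.5 kHz mod fs = 13.5 kHz.
13.5 kHz ≤ fs/2 = 23.5 kHz, appears at 13.5 kHz.
60.5 kHz and 154.5 kHz both map to 13.5 kHz.

13.5 kHz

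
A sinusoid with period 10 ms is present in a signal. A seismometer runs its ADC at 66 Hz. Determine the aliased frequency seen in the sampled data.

T = 10 ms → f = 1/T = 100 Hz.
100 Hz mod fs = 34 Hz.
34 Hz > fs/2 = 33 Hz, folds to fs − 34 Hz = 32 Hz.

32 Hz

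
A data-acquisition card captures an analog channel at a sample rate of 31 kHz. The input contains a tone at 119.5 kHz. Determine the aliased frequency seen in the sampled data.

4.5 kHz

119.5 kHz mod fs = 26.5 kHz.
26.5 kHz > fs/2 = 15.5 kHz, folds to fs − 26.5 kHz = 4.5 kHz.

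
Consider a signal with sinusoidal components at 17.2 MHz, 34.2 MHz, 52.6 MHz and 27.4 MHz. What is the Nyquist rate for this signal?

105.2 MHz

Highest-frequency component: 52.6 MHz.
Nyquist rate = 2 × 52.6 MHz = 105.2 MHz.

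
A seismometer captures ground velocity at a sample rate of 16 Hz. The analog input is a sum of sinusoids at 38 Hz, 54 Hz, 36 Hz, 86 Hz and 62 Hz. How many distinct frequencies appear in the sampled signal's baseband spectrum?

fs/2 = 8 Hz.
38 Hz mod fs = 6 Hz.
6 Hz ≤ fs/2 = 8 Hz, appears at 6 Hz.
54 Hz mod fs = 6 Hz.
6 Hz ≤ fs/2 = 8 Hz, appears at 6 Hz.
36 Hz mod fs = 4 Hz.
4 Hz ≤ fs/2 = 8 Hz, appears at 4 Hz.
86 Hz mod fs = 6 Hz.
6 Hz ≤ fs/2 = 8 Hz, appears at 6 Hz.
62 Hz mod fs = 14 Hz.
14 Hz > fs/2 = 8 Hz, folds to fs − 14 Hz = 2 Hz.
Distinct values: {2 Hz, 4 Hz, 6 Hz} → 3.

3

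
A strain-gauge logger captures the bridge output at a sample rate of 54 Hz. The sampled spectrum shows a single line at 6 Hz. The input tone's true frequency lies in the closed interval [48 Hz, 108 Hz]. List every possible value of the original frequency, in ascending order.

Frequencies that alias to 6 Hz are k·fs ± 6 Hz for integer k ≥ 0.
k=0: 6 Hz.
k=1: 48 Hz, 60 Hz.
k=2: 102 Hz, 114 Hz.
k=3: 156 Hz, 168 Hz.
Within [48 Hz, 108 Hz]: 48 Hz, 60 Hz, 102 Hz.

48 Hz, 60 Hz, 102 Hz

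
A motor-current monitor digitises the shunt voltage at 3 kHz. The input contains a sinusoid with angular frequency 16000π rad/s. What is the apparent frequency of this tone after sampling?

ω = 16000π rad/s → f = ω/(2π) = 8000 Hz = 8 kHz.
8 kHz mod fs = 2 kHz.
2 kHz > fs/2 = 1.5 kHz, folds to fs − 2 kHz = 1 kHz.

1 kHz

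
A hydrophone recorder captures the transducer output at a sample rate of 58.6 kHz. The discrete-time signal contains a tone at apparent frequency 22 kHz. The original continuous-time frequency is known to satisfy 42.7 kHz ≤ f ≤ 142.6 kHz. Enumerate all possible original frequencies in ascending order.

80.6 kHz, 95.2 kHz, 139.2 kHz

Frequencies that alias to 22 kHz are k·fs ± 22 kHz for integer k ≥ 0.
k=0: 22 kHz.
k=1: 36.6 kHz, 80.6 kHz.
k=2: 95.2 kHz, 139.2 kHz.
k=3: 153.8 kHz, 197.8 kHz.
Within [42.7 kHz, 142.6 kHz]: 80.6 kHz, 95.2 kHz, 139.2 kHz.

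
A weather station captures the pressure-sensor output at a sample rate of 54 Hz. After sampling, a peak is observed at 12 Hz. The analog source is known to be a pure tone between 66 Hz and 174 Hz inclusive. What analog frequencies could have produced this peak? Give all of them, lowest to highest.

66 Hz, 96 Hz, 120 Hz, 150 Hz, 174 Hz

Frequencies that alias to 12 Hz are k·fs ± 12 Hz for integer k ≥ 0.
k=0: 12 Hz.
k=1: 42 Hz, 66 Hz.
k=2: 96 Hz, 120 Hz.
k=3: 150 Hz, 174 Hz.
k=4: 204 Hz, 228 Hz.
Within [66 Hz, 174 Hz]: 66 Hz, 96 Hz, 120 Hz, 150 Hz, 174 Hz.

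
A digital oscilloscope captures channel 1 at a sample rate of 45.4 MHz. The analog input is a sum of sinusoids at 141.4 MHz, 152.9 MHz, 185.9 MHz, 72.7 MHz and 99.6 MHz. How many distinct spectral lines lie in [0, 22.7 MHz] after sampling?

5

fs/2 = 22.7 MHz.
141.4 MHz mod fs = 5.2 MHz.
5.2 MHz ≤ fs/2 = 22.7 MHz, appears at 5.2 MHz.
152.9 MHz mod fs = 16.7 MHz.
16.7 MHz ≤ fs/2 = 22.7 MHz, appears at 16.7 MHz.
185.9 MHz mod fs = 4.3 MHz.
4.3 MHz ≤ fs/2 = 22.7 MHz, appears at 4.3 MHz.
72.7 MHz mod fs = 27.3 MHz.
27.3 MHz > fs/2 = 22.7 MHz, folds to fs − 27.3 MHz = 18.1 MHz.
99.6 MHz mod fs = 8.8 MHz.
8.8 MHz ≤ fs/2 = 22.7 MHz, appears at 8.8 MHz.
Distinct values: {4.3 MHz, 5.2 MHz, 8.8 MHz, 16.7 MHz, 18.1 MHz} → 5.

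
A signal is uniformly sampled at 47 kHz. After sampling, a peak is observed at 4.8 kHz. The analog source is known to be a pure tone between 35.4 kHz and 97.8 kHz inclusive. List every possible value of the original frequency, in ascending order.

Frequencies that alias to 4.8 kHz are k·fs ± 4.8 kHz for integer k ≥ 0.
k=0: 4.8 kHz.
k=1: 42.2 kHz, 51.8 kHz.
k=2: 89.2 kHz, 98.8 kHz.
k=3: 136.2 kHz, 145.8 kHz.
Within [35.4 kHz, 97.8 kHz]: 42.2 kHz, 51.8 kHz, 89.2 kHz.

42.2 kHz, 51.8 kHz, 89.2 kHz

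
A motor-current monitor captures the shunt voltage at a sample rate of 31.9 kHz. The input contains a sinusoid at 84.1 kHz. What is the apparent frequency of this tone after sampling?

84.1 kHz mod fs = 20.3 kHz.
20.3 kHz > fs/2 = 15.95 kHz, folds to fs − 20.3 kHz = 11.6 kHz.

11.6 kHz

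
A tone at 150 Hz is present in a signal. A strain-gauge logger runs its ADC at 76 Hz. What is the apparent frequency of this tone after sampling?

150 Hz mod fs = 74 Hz.
74 Hz > fs/2 = 38 Hz, folds to fs − 74 Hz = 2 Hz.

2 Hz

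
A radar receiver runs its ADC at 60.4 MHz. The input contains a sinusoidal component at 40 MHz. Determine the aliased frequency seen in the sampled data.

40 MHz > fs/2 = 30.2 MHz, folds to fs − 40 MHz = 20.4 MHz.

20.4 MHz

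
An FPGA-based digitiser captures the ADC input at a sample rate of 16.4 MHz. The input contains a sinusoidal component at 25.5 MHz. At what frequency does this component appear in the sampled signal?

7.3 MHz

25.5 MHz mod fs = 9.1 MHz.
9.1 MHz > fs/2 = 8.2 MHz, folds to fs − 9.1 MHz = 7.3 MHz.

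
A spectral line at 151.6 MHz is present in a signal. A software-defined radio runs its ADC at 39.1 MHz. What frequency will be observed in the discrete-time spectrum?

4.8 MHz

151.6 MHz mod fs = 34.3 MHz.
34.3 MHz > fs/2 = 19.55 MHz, folds to fs − 34.3 MHz = 4.8 MHz.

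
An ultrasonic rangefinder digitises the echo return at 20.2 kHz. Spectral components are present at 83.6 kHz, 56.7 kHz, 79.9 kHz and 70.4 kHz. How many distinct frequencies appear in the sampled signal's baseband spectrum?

fs/2 = 10.1 kHz.
83.6 kHz mod fs = 2.8 kHz.
2.8 kHz ≤ fs/2 = 10.1 kHz, appears at 2.8 kHz.
56.7 kHz mod fs = 16.3 kHz.
16.3 kHz > fs/2 = 10.1 kHz, folds to fs − 16.3 kHz = 3.9 kHz.
79.9 kHz mod fs = 19.3 kHz.
19.3 kHz > fs/2 = 10.1 kHz, folds to fs − 19.3 kHz = 0.9 kHz.
70.4 kHz mod fs = 9.8 kHz.
9.8 kHz ≤ fs/2 = 10.1 kHz, appears at 9.8 kHz.
Distinct values: {0.9 kHz, 2.8 kHz, 3.9 kHz, 9.8 kHz} → 4.

4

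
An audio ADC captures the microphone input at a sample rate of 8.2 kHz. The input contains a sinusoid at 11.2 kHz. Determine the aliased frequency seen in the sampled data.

11.2 kHz mod fs = 3 kHz.
3 kHz ≤ fs/2 = 4.1 kHz, appears at 3 kHz.

3 kHz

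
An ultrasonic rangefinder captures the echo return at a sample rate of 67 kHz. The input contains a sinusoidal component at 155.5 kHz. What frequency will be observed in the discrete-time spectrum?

155.5 kHz mod fs = 21.5 kHz.
21.5 kHz ≤ fs/2 = 33.5 kHz, appears at 21.5 kHz.

21.5 kHz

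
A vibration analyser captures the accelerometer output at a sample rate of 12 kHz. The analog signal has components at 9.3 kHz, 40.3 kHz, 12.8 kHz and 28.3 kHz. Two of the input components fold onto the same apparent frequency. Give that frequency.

4.3 kHz

fs/2 = 6 kHz.
9.3 kHz > fs/2 = 6 kHz, folds to fs − 9.3 kHz = 2.7 kHz.
40.3 kHz mod fs = 4.3 kHz.
4.3 kHz ≤ fs/2 = 6 kHz, appears at 4.3 kHz.
12.8 kHz mod fs = 0.8 kHz.
0.8 kHz ≤ fs/2 = 6 kHz, appears at 0.8 kHz.
28.3 kHz mod fs = 4.3 kHz.
4.3 kHz ≤ fs/2 = 6 kHz, appears at 4.3 kHz.
28.3 kHz and 40.3 kHz both map to 4.3 kHz.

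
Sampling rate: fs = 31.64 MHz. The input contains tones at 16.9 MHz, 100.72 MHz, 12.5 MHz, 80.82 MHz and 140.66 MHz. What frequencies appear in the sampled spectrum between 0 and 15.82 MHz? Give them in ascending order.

5.8 MHz, 12.5 MHz, 14.1 MHz, 14.74 MHz

fs/2 = 15.82 MHz.
16.9 MHz > fs/2 = 15.82 MHz, folds to fs − 16.9 MHz = 14.74 MHz.
100.72 MHz mod fs = 5.8 MHz.
5.8 MHz ≤ fs/2 = 15.82 MHz, appears at 5.8 MHz.
12.5 MHz ≤ fs/2 = 15.82 MHz, passes unchanged.
80.82 MHz mod fs = 17.54 MHz.
17.54 MHz > fs/2 = 15.82 MHz, folds to fs − 17.54 MHz = 14.1 MHz.
140.66 MHz mod fs = 14.1 MHz.
14.1 MHz ≤ fs/2 = 15.82 MHz, appears at 14.1 MHz.
Distinct values: {5.8 MHz, 12.5 MHz, 14.1 MHz, 14.74 MHz}.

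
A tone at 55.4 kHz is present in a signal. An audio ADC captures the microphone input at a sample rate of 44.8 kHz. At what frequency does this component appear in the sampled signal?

10.6 kHz

55.4 kHz mod fs = 10.6 kHz.
10.6 kHz ≤ fs/2 = 22.4 kHz, appears at 10.6 kHz.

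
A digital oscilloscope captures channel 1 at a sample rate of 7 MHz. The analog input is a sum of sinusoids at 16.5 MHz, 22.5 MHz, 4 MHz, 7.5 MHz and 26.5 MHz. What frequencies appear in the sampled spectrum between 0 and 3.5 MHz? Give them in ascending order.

0.5 MHz, 1.5 MHz, 2.5 MHz, 3 MHz

fs/2 = 3.5 MHz.
16.5 MHz mod fs = 2.5 MHz.
2.5 MHz ≤ fs/2 = 3.5 MHz, appears at 2.5 MHz.
22.5 MHz mod fs = 1.5 MHz.
1.5 MHz ≤ fs/2 = 3.5 MHz, appears at 1.5 MHz.
4 MHz > fs/2 = 3.5 MHz, folds to fs − 4 MHz = 3 MHz.
7.5 MHz mod fs = 0.5 MHz.
0.5 MHz ≤ fs/2 = 3.5 MHz, appears at 0.5 MHz.
26.5 MHz mod fs = 5.5 MHz.
5.5 MHz > fs/2 = 3.5 MHz, folds to fs − 5.5 MHz = 1.5 MHz.
Distinct values: {0.5 MHz, 1.5 MHz, 2.5 MHz, 3 MHz}.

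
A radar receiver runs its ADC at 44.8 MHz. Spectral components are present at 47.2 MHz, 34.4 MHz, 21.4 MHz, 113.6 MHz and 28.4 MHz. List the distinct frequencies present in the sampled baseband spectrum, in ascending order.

2.4 MHz, 10.4 MHz, 16.4 MHz, 20.8 MHz, 21.4 MHz

fs/2 = 22.4 MHz.
47.2 MHz mod fs = 2.4 MHz.
2.4 MHz ≤ fs/2 = 22.4 MHz, appears at 2.4 MHz.
34.4 MHz > fs/2 = 22.4 MHz, folds to fs − 34.4 MHz = 10.4 MHz.
21.4 MHz ≤ fs/2 = 22.4 MHz, passes unchanged.
113.6 MHz mod fs = 24 MHz.
24 MHz > fs/2 = 22.4 MHz, folds to fs − 24 MHz = 20.8 MHz.
28.4 MHz > fs/2 = 22.4 MHz, folds to fs − 28.4 MHz = 16.4 MHz.
Distinct values: {2.4 MHz, 10.4 MHz, 16.4 MHz, 20.8 MHz, 21.4 MHz}.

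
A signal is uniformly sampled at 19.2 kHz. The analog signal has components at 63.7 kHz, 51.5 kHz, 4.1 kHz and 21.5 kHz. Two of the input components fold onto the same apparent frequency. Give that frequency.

6.1 kHz

fs/2 = 9.6 kHz.
63.7 kHz mod fs = 6.1 kHz.
6.1 kHz ≤ fs/2 = 9.6 kHz, appears at 6.1 kHz.
51.5 kHz mod fs = 13.1 kHz.
13.1 kHz > fs/2 = 9.6 kHz, folds to fs − 13.1 kHz = 6.1 kHz.
4.1 kHz ≤ fs/2 = 9.6 kHz, passes unchanged.
21.5 kHz mod fs = 2.3 kHz.
2.3 kHz ≤ fs/2 = 9.6 kHz, appears at 2.3 kHz.
51.5 kHz and 63.7 kHz both map to 6.1 kHz.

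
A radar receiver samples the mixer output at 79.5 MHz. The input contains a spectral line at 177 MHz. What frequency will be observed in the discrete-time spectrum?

177 MHz mod fs = 18 MHz.
18 MHz ≤ fs/2 = 39.75 MHz, appears at 18 MHz.

18 MHz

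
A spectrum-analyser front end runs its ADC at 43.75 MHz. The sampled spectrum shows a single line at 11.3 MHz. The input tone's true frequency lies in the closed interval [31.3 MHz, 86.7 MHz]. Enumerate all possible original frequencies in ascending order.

32.45 MHz, 55.05 MHz, 76.2 MHz

Frequencies that alias to 11.3 MHz are k·fs ± 11.3 MHz for integer k ≥ 0.
k=0: 11.3 MHz.
k=1: 32.45 MHz, 55.05 MHz.
k=2: 76.2 MHz, 98.8 MHz.
k=3: 119.95 MHz, 142.55 MHz.
Within [31.3 MHz, 86.7 MHz]: 32.45 MHz, 55.05 MHz, 76.2 MHz.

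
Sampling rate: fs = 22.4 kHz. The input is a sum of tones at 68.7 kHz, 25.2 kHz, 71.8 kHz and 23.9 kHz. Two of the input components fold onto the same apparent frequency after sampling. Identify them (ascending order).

fs/2 = 11.2 kHz.
68.7 kHz mod fs = 1.5 kHz.
1.5 kHz ≤ fs/2 = 11.2 kHz, appears at 1.5 kHz.
25.2 kHz mod fs = 2.8 kHz.
2.8 kHz ≤ fs/2 = 11.2 kHz, appears at 2.8 kHz.
71.8 kHz mod fs = 4.6 kHz.
4.6 kHz ≤ fs/2 = 11.2 kHz, appears at 4.6 kHz.
23.9 kHz mod fs = 1.5 kHz.
1.5 kHz ≤ fs/2 = 11.2 kHz, appears at 1.5 kHz.
23.9 kHz and 68.7 kHz both map to 1.5 kHz.

23.9 kHz, 68.7 kHz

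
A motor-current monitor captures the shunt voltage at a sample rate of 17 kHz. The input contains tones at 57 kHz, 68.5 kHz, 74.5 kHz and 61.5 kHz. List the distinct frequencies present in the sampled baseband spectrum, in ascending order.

0.5 kHz, 6 kHz, 6.5 kHz

fs/2 = 8.5 kHz.
57 kHz mod fs = 6 kHz.
6 kHz ≤ fs/2 = 8.5 kHz, appears at 6 kHz.
68.5 kHz mod fs = 0.5 kHz.
0.5 kHz ≤ fs/2 = 8.5 kHz, appears at 0.5 kHz.
74.5 kHz mod fs = 6.5 kHz.
6.5 kHz ≤ fs/2 = 8.5 kHz, appears at 6.5 kHz.
61.5 kHz mod fs = 10.5 kHz.
10.5 kHz > fs/2 = 8.5 kHz, folds to fs − 10.5 kHz = 6.5 kHz.
Distinct values: {0.5 kHz, 6 kHz, 6.5 kHz}.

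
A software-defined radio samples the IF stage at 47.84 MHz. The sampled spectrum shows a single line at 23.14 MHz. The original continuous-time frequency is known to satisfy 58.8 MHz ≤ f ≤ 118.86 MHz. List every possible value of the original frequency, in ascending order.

Frequencies that alias to 23.14 MHz are k·fs ± 23.14 MHz for integer k ≥ 0.
k=0: 23.14 MHz.
k=1: 24.7 MHz, 70.98 MHz.
k=2: 72.54 MHz, 118.82 MHz.
k=3: 120.38 MHz, 166.66 MHz.
Within [58.8 MHz, 118.86 MHz]: 70.98 MHz, 72.54 MHz, 118.82 MHz.

70.98 MHz, 72.54 MHz, 118.82 MHz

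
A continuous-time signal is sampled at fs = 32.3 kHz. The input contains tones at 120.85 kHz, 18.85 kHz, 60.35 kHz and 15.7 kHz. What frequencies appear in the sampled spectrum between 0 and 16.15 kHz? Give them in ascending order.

fs/2 = 16.15 kHz.
120.85 kHz mod fs = 23.95 kHz.
23.95 kHz > fs/2 = 16.15 kHz, folds to fs − 23.95 kHz = 8.35 kHz.
18.85 kHz > fs/2 = 16.15 kHz, folds to fs − 18.85 kHz = 13.45 kHz.
60.35 kHz mod fs = 28.05 kHz.
28.05 kHz > fs/2 = 16.15 kHz, folds to fs − 28.05 kHz = 4.25 kHz.
15.7 kHz ≤ fs/2 = 16.15 kHz, passes unchanged.
Distinct values: {4.25 kHz, 8.35 kHz, 13.45 kHz, 15.7 kHz}.

4.25 kHz, 8.35 kHz, 13.45 kHz, 15.7 kHz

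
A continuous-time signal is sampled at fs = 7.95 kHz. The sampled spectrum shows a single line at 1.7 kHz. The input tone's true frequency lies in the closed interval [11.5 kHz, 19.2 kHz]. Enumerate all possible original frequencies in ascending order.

14.2 kHz, 17.6 kHz

Frequencies that alias to 1.7 kHz are k·fs ± 1.7 kHz for integer k ≥ 0.
k=0: 1.7 kHz.
k=1: 6.25 kHz, 9.65 kHz.
k=2: 14.2 kHz, 17.6 kHz.
k=3: 22.15 kHz, 25.55 kHz.
Within [11.5 kHz, 19.2 kHz]: 14.2 kHz, 17.6 kHz.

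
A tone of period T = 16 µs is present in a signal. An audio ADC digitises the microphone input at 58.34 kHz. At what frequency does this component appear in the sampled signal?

4.16 kHz

T = 16 µs → f = 1/T = 62.5 kHz.
62.5 kHz mod fs = 4.16 kHz.
4.16 kHz ≤ fs/2 = 29.17 kHz, appears at 4.16 kHz.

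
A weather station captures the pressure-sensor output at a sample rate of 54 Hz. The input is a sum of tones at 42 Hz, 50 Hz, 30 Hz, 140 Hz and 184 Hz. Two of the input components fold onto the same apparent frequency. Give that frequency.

fs/2 = 27 Hz.
42 Hz > fs/2 = 27 Hz, folds to fs − 42 Hz = 12 Hz.
50 Hz > fs/2 = 27 Hz, folds to fs − 50 Hz = 4 Hz.
30 Hz > fs/2 = 27 Hz, folds to fs − 30 Hz = 24 Hz.
140 Hz mod fs = 32 Hz.
32 Hz > fs/2 = 27 Hz, folds to fs − 32 Hz = 22 Hz.
184 Hz mod fs = 22 Hz.
22 Hz ≤ fs/2 = 27 Hz, appears at 22 Hz.
140 Hz and 184 Hz both map to 22 Hz.

22 Hz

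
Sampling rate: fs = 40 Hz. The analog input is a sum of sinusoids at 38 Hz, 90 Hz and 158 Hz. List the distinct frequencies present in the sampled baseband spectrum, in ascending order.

2 Hz, 10 Hz

fs/2 = 20 Hz.
38 Hz > fs/2 = 20 Hz, folds to fs − 38 Hz = 2 Hz.
90 Hz mod fs = 10 Hz.
10 Hz ≤ fs/2 = 20 Hz, appears at 10 Hz.
158 Hz mod fs = 38 Hz.
38 Hz > fs/2 = 20 Hz, folds to fs − 38 Hz = 2 Hz.
Distinct values: {2 Hz, 10 Hz}.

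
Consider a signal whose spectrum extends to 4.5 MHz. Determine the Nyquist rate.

9 MHz

Nyquist rate = 2 × 4.5 MHz = 9 MHz.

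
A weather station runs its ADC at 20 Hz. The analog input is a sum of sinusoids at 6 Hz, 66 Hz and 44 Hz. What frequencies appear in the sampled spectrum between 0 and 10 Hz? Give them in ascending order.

fs/2 = 10 Hz.
6 Hz ≤ fs/2 = 10 Hz, passes unchanged.
66 Hz mod fs = 6 Hz.
6 Hz ≤ fs/2 = 10 Hz, appears at 6 Hz.
44 Hz mod fs = 4 Hz.
4 Hz ≤ fs/2 = 10 Hz, appears at 4 Hz.
Distinct values: {4 Hz, 6 Hz}.

4 Hz, 6 Hz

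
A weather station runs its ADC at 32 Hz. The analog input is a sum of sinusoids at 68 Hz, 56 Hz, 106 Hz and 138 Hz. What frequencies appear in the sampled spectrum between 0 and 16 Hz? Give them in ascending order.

fs/2 = 16 Hz.
68 Hz mod fs = 4 Hz.
4 Hz ≤ fs/2 = 16 Hz, appears at 4 Hz.
56 Hz mod fs = 24 Hz.
24 Hz > fs/2 = 16 Hz, folds to fs − 24 Hz = 8 Hz.
106 Hz mod fs = 10 Hz.
10 Hz ≤ fs/2 = 16 Hz, appears at 10 Hz.
138 Hz mod fs = 10 Hz.
10 Hz ≤ fs/2 = 16 Hz, appears at 10 Hz.
Distinct values: {4 Hz, 8 Hz, 10 Hz}.

4 Hz, 8 Hz, 10 Hz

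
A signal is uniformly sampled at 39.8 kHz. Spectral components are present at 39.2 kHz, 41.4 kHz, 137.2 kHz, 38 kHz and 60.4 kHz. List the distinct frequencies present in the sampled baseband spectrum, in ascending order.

0.6 kHz, 1.6 kHz, 1.8 kHz, 17.8 kHz, 19.2 kHz

fs/2 = 19.9 kHz.
39.2 kHz > fs/2 = 19.9 kHz, folds to fs − 39.2 kHz = 0.6 kHz.
41.4 kHz mod fs = 1.6 kHz.
1.6 kHz ≤ fs/2 = 19.9 kHz, appears at 1.6 kHz.
137.2 kHz mod fs = 17.8 kHz.
17.8 kHz ≤ fs/2 = 19.9 kHz, appears at 17.8 kHz.
38 kHz > fs/2 = 19.9 kHz, folds to fs − 38 kHz = 1.8 kHz.
60.4 kHz mod fs = 20.6 kHz.
20.6 kHz > fs/2 = 19.9 kHz, folds to fs − 20.6 kHz = 19.2 kHz.
Distinct values: {0.6 kHz, 1.6 kHz, 1.8 kHz, 17.8 kHz, 19.2 kHz}.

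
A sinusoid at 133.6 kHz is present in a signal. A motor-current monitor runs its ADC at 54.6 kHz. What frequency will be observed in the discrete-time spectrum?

133.6 kHz mod fs = 24.4 kHz.
24.4 kHz ≤ fs/2 = 27.3 kHz, appears at 24.4 kHz.

24.4 kHz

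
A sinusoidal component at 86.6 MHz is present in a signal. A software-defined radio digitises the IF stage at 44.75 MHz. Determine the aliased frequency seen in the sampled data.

86.6 MHz mod fs = 41.85 MHz.
41.85 MHz > fs/2 = 22.375 MHz, folds to fs − 41.85 MHz = 2.9 MHz.

2.9 MHz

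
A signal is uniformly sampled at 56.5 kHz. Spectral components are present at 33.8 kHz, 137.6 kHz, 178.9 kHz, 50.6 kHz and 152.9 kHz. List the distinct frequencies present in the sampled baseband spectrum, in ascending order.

fs/2 = 28.25 kHz.
33.8 kHz > fs/2 = 28.25 kHz, folds to fs − 33.8 kHz = 22.7 kHz.
137.6 kHz mod fs = 24.6 kHz.
24.6 kHz ≤ fs/2 = 28.25 kHz, appears at 24.6 kHz.
178.9 kHz mod fs = 9.4 kHz.
9.4 kHz ≤ fs/2 = 28.25 kHz, appears at 9.4 kHz.
50.6 kHz > fs/2 = 28.25 kHz, folds to fs − 50.6 kHz = 5.9 kHz.
152.9 kHz mod fs = 39.9 kHz.
39.9 kHz > fs/2 = 28.25 kHz, folds to fs − 39.9 kHz = 16.6 kHz.
Distinct values: {5.9 kHz, 9.4 kHz, 16.6 kHz, 22.7 kHz, 24.6 kHz}.

5.9 kHz, 9.4 kHz, 16.6 kHz, 22.7 kHz, 24.6 kHz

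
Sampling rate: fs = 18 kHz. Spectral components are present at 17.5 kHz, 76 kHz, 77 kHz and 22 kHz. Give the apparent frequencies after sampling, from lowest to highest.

fs/2 = 9 kHz.
17.5 kHz > fs/2 = 9 kHz, folds to fs − 17.5 kHz = 0.5 kHz.
76 kHz mod fs = 4 kHz.
4 kHz ≤ fs/2 = 9 kHz, appears at 4 kHz.
77 kHz mod fs = 5 kHz.
5 kHz ≤ fs/2 = 9 kHz, appears at 5 kHz.
22 kHz mod fs = 4 kHz.
4 kHz ≤ fs/2 = 9 kHz, appears at 4 kHz.
Distinct values: {0.5 kHz, 4 kHz, 5 kHz}.

0.5 kHz, 4 kHz, 5 kHz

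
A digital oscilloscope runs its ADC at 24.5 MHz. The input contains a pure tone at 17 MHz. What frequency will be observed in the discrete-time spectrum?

17 MHz > fs/2 = 12.25 MHz, folds to fs − 17 MHz = 7.5 MHz.

7.5 MHz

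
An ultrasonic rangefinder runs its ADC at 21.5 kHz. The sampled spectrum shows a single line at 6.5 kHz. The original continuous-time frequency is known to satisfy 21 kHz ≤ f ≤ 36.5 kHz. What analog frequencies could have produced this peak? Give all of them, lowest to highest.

28 kHz, 36.5 kHz

Frequencies that alias to 6.5 kHz are k·fs ± 6.5 kHz for integer k ≥ 0.
k=0: 6.5 kHz.
k=1: 15 kHz, 28 kHz.
k=2: 36.5 kHz, 49.5 kHz.
k=3: 58 kHz, 71 kHz.
Within [21 kHz, 36.5 kHz]: 28 kHz, 36.5 kHz.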